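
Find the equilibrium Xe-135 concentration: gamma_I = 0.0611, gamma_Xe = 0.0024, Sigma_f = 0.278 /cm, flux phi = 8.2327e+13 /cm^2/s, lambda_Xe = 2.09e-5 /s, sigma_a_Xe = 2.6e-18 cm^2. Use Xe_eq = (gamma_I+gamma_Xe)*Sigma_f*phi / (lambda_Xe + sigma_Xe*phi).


Xe_eq = (gamma_I + gamma_Xe) * Sigma_f * phi / (lambda_Xe + sigma_Xe * phi)
Numerator = (0.0611 + 0.0024) * 0.278 * 8.2327e+13 = 1.453319e+12
Denominator = 2.09e-5 + 2.6e-18 * 8.2327e+13 = 2.349502e-04
Xe_eq = 1.453319e+12 / 2.349502e-04 = 6.1856e+15 /cm^3

6.1856e+15


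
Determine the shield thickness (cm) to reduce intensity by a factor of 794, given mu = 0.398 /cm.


x = ln(factor) / mu
x = ln(794) / 0.398
x = 16.777 cm

16.777


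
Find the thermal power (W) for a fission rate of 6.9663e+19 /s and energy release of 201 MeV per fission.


P = fission_rate * E_MeV * 1.602e-13
P = 6.9663e+19 * 201 * 1.602e-13
P = 2.2432e+09 W

2.2432e+09


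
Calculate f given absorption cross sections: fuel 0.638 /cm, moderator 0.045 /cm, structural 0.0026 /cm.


f = Sigma_a_fuel / (Sigma_a_fuel + Sigma_a_mod + Sigma_a_other)
f = 0.638 / (0.638 + 0.045 + 0.0026)
f = 0.93057

0.93057


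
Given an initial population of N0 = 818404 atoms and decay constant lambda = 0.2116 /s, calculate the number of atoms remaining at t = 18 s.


N = N0 * exp(-lambda * t)
N = 818404 * exp(-0.2116 * 18)
N = 18148

18148


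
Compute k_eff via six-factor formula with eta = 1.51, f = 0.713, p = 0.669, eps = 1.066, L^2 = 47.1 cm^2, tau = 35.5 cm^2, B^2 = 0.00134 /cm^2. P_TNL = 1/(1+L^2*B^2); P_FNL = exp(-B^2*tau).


k_inf = eta*f*p*eps = 1.51*0.713*0.669*1.066 = 0.7678030
P_TNL = 1/(1 + L^2*B^2) = 1/(1 + 47.1*0.00134) = 0.9406329
P_FNL = exp(-B^2*tau) = exp(-0.00134*35.5) = 0.9535437
k_eff = k_inf * P_TNL * P_FNL = 0.7678030 * 0.9406329 * 0.9535437
k_eff = 0.68867

0.68867


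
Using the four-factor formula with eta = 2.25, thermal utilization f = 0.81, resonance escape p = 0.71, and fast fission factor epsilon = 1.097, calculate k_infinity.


k_inf = eta * f * p * epsilon
k_inf = 2.25 * 0.81 * 0.71 * 1.097
k_inf = 1.4195

1.4195


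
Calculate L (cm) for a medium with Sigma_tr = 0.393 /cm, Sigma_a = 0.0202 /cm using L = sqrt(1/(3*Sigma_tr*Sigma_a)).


D = 1 / (3 * Sigma_tr) = 1 / (3 * 0.393) = 0.8481764 cm
L = sqrt(D / Sigma_a)
L = sqrt(0.8481764 / 0.0202)
L = 6.4799 cm

6.4799


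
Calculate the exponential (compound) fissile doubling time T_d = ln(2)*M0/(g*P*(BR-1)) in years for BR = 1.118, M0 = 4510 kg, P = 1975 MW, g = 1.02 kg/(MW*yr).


Breeding gain G = BR - 1 = 1.118 - 1 = 0.118
Fissile production rate = g * P * G = 1.02 * 1975 * 0.118 = 237.711 kg/yr
T_d = ln(2) * M0 / (g * P * G)
T_d = ln(2) * 4510 / 237.711 = 13.151 yr

13.151


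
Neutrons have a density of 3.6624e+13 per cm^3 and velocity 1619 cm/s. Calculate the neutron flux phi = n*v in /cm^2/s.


phi = n * v
phi = 3.6624e+13 * 1619
phi = 5.9294e+16 /cm^2/s

5.9294e+16


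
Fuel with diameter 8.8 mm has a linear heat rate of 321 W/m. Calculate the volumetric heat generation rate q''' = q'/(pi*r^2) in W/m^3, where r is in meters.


r = D / 2 / 1000 = 8.8 / 2 / 1000 = 0.0044 m
q''' = q' / (pi * r^2)
q''' = 321 / (pi * 0.0044^2)
q''' = 5.2778e+06 W/m^3

5.2778e+06


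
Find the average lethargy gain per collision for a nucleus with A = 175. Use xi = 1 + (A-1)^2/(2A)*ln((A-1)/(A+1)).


xi = 1 + (A-1)^2/(2A) * ln((A-1)/(A+1))
xi = 1 + (175-1)^2/(2*175) * ln((175-1)/(175 +1))
xi = 0.011385

0.011385


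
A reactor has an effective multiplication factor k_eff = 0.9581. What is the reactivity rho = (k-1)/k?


rho = (k_eff - 1) / k_eff
rho = (0.9581 - 1) / 0.9581
rho = -0.043732

-0.043732


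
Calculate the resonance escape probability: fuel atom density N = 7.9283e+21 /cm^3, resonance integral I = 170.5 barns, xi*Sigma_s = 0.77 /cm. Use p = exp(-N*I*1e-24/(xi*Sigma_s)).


p = exp(-N * I * 1e-24 / (xi*Sigma_s))
p = exp(-7.9283e+21 * 170.5 * 1e-24 / 0.77)
p = 0.17281

0.17281


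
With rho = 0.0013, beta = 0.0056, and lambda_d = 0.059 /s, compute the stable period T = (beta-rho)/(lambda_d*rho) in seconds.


T = (beta - rho) / (lambda_d * rho)
T = (0.0056 - 0.0013) / (0.059 * 0.0013)
T = 56.063 s

56.063


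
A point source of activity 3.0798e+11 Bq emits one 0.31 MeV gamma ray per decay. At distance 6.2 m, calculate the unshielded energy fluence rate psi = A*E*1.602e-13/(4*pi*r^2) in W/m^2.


psi = A * E * 1.602e-13 / (4*pi*r^2)
psi = 3.0798e+11 * 0.31 * 1.602e-13 / (4*pi*6.2^2)
psi = 3.1663e-05 W/m^2

3.1663e-05


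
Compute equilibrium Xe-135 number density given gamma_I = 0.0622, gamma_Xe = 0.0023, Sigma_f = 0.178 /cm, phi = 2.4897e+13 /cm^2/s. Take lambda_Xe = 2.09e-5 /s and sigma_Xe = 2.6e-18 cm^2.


Xe_eq = (gamma_I + gamma_Xe) * Sigma_f * phi / (lambda_Xe + sigma_Xe * phi)
Numerator = (0.0622 + 0.0023) * 0.178 * 2.4897e+13 = 2.858425e+11
Denominator = 2.09e-5 + 2.6e-18 * 2.4897e+13 = 8.563220e-05
Xe_eq = 2.858425e+11 / 8.563220e-05 = 3.3380e+15 /cm^3

3.3380e+15


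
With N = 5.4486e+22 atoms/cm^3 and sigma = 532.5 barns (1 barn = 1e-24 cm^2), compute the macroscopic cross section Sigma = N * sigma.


Sigma = N * sigma_barns * 1e-24
Sigma = 5.4486e+22 * 532.5 * 1e-24
Sigma = 29.014 /cm

29.014


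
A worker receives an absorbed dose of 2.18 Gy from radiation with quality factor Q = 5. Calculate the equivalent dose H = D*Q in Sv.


H = D * Q
H = 2.18 * 5
H = 10.900 Sv

10.900


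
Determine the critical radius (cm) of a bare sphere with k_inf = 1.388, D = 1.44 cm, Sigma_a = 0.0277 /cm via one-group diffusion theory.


L^2 = D / Sigma_a = 1.44 / 0.0277 = 51.98556 cm^2
B_m^2 = (k_inf - 1) / L^2 = (1.388 - 1) / 51.98556 = 0.007463611 /cm^2
For a bare sphere: B_g = pi/R, so R_c = pi / sqrt(B_m^2)
R_c = pi / sqrt(0.007463611) = 36.364 cm

36.364


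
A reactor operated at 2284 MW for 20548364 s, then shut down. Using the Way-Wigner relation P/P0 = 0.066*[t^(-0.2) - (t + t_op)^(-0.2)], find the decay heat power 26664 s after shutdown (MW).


P/P0 = 0.066 * [t^(-0.2) - (t + t_op)^(-0.2)]
P/P0 = 0.066 * [26664^(-0.2) - (26664 + 20548364)^(-0.2)]
P/P0 = 0.066 * [0.1302612 - 0.03446132] = 0.006322792
P = 2284 * 0.006322792 = 14.441 MW

14.441


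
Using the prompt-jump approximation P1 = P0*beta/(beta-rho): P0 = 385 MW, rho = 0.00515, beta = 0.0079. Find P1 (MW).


P1/P0 = beta / (beta - rho)
P1/P0 = 0.0079 / (0.0079 - 0.00515) = 2.872727
P1 = 385 * 2.872727 = 1106.0 MW

1106.0


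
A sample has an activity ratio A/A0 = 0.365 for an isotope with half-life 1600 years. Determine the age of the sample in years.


lambda = ln(2) / t_half = ln(2) / 1600 = 4.332170e-04 /yr
t = -ln(A/A0) / lambda
t = -ln(0.365) / 4.332170e-04
t = 2326.5 yr

2326.5


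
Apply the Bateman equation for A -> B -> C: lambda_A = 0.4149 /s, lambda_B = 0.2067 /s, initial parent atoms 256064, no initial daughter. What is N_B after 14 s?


N_B(t) = lambda_A * N_A0 / (lambda_B - lambda_A) * [exp(-lambda_A*t) - exp(-lambda_B*t)]
exp(-0.4149*14) = 0.003001629; exp(-0.2067*14) = 0.05536542
N_B = 0.4149 * 256064 / (0.2067 - 0.4149) * (0.003001629 - 0.05536542)
N_B = 26720

26720


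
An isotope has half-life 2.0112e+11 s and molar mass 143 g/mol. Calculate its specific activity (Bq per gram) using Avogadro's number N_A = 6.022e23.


lambda = ln(2) / t_half = ln(2) / 2.0112e+11 = 3.446436e-12 /s
SA = lambda * N_A / M
SA = 3.446436e-12 * 6.022e23 / 143
SA = 1.4514e+10 Bq/g

1.4514e+10


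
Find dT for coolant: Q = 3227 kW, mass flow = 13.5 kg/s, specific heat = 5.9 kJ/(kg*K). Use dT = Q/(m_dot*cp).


dT = Q / (m_dot * cp)
dT = 3227 / (13.5 * 5.9)
dT = 40.515 C

40.515


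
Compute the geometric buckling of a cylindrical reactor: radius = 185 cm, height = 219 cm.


B^2 = (2.405/R)^2 + (pi/H)^2
B^2 = (2.405/185)^2 + (pi/219)^2
B^2 = 3.7478e-04 /cm^2

3.7478e-04


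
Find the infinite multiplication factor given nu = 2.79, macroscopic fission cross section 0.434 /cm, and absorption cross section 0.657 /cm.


k_inf = nu * Sigma_f / Sigma_a
k_inf = 2.79 * 0.434 / 0.657
k_inf = 1.8430

1.8430


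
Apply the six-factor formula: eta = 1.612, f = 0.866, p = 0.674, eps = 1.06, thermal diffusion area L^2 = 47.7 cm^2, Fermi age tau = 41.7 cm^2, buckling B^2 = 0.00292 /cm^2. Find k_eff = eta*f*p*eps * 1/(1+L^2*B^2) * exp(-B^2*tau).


k_inf = eta*f*p*eps = 1.612*0.866*0.674*1.06 = 0.9973525
P_TNL = 1/(1 + L^2*B^2) = 1/(1 + 47.7*0.00292) = 0.8777443
P_FNL = exp(-B^2*tau) = exp(-0.00292*41.7) = 0.8853573
k_eff = k_inf * P_TNL * P_FNL = 0.9973525 * 0.8777443 * 0.8853573
k_eff = 0.77506

0.77506


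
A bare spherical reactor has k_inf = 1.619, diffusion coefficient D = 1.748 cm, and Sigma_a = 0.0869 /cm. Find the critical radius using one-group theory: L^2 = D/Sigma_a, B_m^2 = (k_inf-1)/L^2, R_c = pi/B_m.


L^2 = D / Sigma_a = 1.748 / 0.0869 = 20.11507 cm^2
B_m^2 = (k_inf - 1) / L^2 = (1.619 - 1) / 20.11507 = 0.03077295 /cm^2
For a bare sphere: B_g = pi/R, so R_c = pi / sqrt(B_m^2)
R_c = pi / sqrt(0.03077295) = 17.909 cm

17.909


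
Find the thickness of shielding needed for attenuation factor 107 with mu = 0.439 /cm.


x = ln(factor) / mu
x = ln(107) / 0.439
x = 10.644 cm

10.644


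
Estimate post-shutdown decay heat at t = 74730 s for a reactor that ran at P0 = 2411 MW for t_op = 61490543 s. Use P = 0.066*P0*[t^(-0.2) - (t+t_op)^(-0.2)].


P/P0 = 0.066 * [t^(-0.2) - (t + t_op)^(-0.2)]
P/P0 = 0.066 * [74730^(-0.2) - (74730 + 61490543)^(-0.2)]
P/P0 = 0.066 * [0.1059988 - 0.02767788] = 0.005169181
P = 2411 * 0.005169181 = 12.463 MW

12.463


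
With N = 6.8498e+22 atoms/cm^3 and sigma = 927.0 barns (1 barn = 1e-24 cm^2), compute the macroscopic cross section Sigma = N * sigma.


Sigma = N * sigma_barns * 1e-24
Sigma = 6.8498e+22 * 927.0 * 1e-24
Sigma = 63.498 /cm

63.498


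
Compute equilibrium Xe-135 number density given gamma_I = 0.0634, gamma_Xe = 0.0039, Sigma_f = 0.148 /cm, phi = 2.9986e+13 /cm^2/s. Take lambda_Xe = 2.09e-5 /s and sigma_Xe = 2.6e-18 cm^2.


Xe_eq = (gamma_I + gamma_Xe) * Sigma_f * phi / (lambda_Xe + sigma_Xe * phi)
Numerator = (0.0634 + 0.0039) * 0.148 * 2.9986e+13 = 2.986726e+11
Denominator = 2.09e-5 + 2.6e-18 * 2.9986e+13 = 9.886360e-05
Xe_eq = 2.986726e+11 / 9.886360e-05 = 3.0211e+15 /cm^3

3.0211e+15


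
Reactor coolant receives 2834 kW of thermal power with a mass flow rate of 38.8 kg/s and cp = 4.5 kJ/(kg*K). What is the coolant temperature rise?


dT = Q / (m_dot * cp)
dT = 2834 / (38.8 * 4.5)
dT = 16.231 C

16.231


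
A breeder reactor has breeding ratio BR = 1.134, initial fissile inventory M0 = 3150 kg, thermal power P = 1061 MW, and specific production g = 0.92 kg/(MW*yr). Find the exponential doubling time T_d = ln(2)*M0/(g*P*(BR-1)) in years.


Breeding gain G = BR - 1 = 1.134 - 1 = 0.134
Fissile production rate = g * P * G = 0.92 * 1061 * 0.134 = 130.80008 kg/yr
T_d = ln(2) * M0 / (g * P * G)
T_d = ln(2) * 3150 / 130.80008 = 16.693 yr

16.693


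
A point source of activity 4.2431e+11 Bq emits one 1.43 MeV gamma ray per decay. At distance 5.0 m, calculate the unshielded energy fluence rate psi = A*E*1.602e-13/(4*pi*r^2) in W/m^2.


psi = A * E * 1.602e-13 / (4*pi*r^2)
psi = 4.2431e+11 * 1.43 * 1.602e-13 / (4*pi*5.0^2)
psi = 3.0941e-04 W/m^2

3.0941e-04


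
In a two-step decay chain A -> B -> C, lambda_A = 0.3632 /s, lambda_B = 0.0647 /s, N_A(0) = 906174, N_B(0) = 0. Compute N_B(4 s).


N_B(t) = lambda_A * N_A0 / (lambda_B - lambda_A) * [exp(-lambda_A*t) - exp(-lambda_B*t)]
exp(-0.3632*4) = 0.2339144; exp(-0.0647*4) = 0.7719774
N_B = 0.3632 * 906174 / (0.0647 - 0.3632) * (0.2339144 - 0.7719774)
N_B = 593262

593262


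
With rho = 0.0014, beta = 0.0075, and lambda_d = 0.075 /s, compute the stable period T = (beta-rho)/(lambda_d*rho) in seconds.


T = (beta - rho) / (lambda_d * rho)
T = (0.0075 - 0.0014) / (0.075 * 0.0014)
T = 58.095 s

58.095


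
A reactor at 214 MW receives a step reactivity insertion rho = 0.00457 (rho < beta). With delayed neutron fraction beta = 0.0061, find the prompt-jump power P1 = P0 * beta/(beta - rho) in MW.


P1/P0 = beta / (beta - rho)
P1/P0 = 0.0061 / (0.0061 - 0.00457) = 3.986928
P1 = 214 * 3.986928 = 853.20 MW

853.20


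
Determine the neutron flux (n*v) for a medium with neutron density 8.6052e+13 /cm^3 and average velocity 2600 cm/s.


phi = n * v
phi = 8.6052e+13 * 2600
phi = 2.2374e+17 /cm^2/s

2.2374e+17


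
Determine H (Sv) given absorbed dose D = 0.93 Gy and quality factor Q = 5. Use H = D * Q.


H = D * Q
H = 0.93 * 5
H = 4.6500 Sv

4.6500


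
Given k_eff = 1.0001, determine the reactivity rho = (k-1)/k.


rho = (k_eff - 1) / k_eff
rho = (1.0001 - 1) / 1.0001
rho = 9.9990e-05

9.9990e-05


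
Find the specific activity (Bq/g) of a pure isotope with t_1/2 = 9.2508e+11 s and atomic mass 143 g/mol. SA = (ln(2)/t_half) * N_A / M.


lambda = ln(2) / t_half = ln(2) / 9.2508e+11 = 7.492835e-13 /s
SA = lambda * N_A / M
SA = 7.492835e-13 * 6.022e23 / 143
SA = 3.1554e+09 Bq/g

3.1554e+09


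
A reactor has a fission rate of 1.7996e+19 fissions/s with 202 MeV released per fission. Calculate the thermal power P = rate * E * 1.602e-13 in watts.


P = fission_rate * E_MeV * 1.602e-13
P = 1.7996e+19 * 202 * 1.602e-13
P = 5.8236e+08 W

5.8236e+08


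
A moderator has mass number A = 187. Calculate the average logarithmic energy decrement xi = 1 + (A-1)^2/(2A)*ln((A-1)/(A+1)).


xi = 1 + (A-1)^2/(2A) * ln((A-1)/(A+1))
xi = 1 + (187-1)^2/(2*187) * ln((187-1)/(187 +1))
xi = 0.010657

0.010657


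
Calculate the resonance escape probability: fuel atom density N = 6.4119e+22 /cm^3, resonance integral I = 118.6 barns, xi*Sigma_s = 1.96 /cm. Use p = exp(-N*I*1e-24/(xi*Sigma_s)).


p = exp(-N * I * 1e-24 / (xi*Sigma_s))
p = exp(-6.4119e+22 * 118.6 * 1e-24 / 1.96)
p = 0.020654

0.020654


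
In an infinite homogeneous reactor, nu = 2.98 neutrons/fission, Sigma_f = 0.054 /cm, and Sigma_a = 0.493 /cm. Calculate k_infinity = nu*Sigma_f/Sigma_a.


k_inf = nu * Sigma_f / Sigma_a
k_inf = 2.98 * 0.054 / 0.493
k_inf = 0.32641

0.32641


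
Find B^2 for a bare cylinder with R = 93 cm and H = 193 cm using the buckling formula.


B^2 = (2.405/R)^2 + (pi/H)^2
B^2 = (2.405/93)^2 + (pi/193)^2
B^2 = 9.3371e-04 /cm^2

9.3371e-04


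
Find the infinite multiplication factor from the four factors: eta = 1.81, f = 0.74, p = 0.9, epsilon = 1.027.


k_inf = eta * f * p * epsilon
k_inf = 1.81 * 0.74 * 0.9 * 1.027
k_inf = 1.2380

1.2380


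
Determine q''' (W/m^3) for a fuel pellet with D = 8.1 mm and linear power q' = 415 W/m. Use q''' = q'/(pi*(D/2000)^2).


r = D / 2 / 1000 = 8.1 / 2 / 1000 = 0.00405 m
q''' = q' / (pi * r^2)
q''' = 415 / (pi * 0.00405^2)
q''' = 8.0536e+06 W/m^3

8.0536e+06


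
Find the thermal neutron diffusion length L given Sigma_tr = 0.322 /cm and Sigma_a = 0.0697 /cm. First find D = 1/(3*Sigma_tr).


D = 1 / (3 * Sigma_tr) = 1 / (3 * 0.322) = 1.035197 cm
L = sqrt(D / Sigma_a)
L = sqrt(1.035197 / 0.0697)
L = 3.8539 cm

3.8539


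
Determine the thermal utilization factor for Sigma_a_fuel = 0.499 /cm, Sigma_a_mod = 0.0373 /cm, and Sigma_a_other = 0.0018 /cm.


f = Sigma_a_fuel / (Sigma_a_fuel + Sigma_a_mod + Sigma_a_other)
f = 0.499 / (0.499 + 0.0373 + 0.0018)
f = 0.92734

0.92734


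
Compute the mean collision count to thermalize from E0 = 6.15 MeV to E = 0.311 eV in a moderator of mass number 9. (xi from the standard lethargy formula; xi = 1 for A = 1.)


xi = 1 + (A-1)^2/(2A)*ln((A-1)/(A+1)) = 0.2066007 (for A = 9)
n = ln(E0/E) / xi
n = ln(6.15e6 / 0.311) / 0.2066007
n = ln(1.977492e+07) / 0.2066007 = 81.316

81.316


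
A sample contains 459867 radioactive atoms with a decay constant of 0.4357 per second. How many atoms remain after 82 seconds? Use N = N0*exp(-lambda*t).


N = N0 * exp(-lambda * t)
N = 459867 * exp(-0.4357 * 82)
N = 1.4009e-10

1.4009e-10


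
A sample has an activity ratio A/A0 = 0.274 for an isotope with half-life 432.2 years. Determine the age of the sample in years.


lambda = ln(2) / t_half = ln(2) / 432.2 = 0.001603765 /yr
t = -ln(A/A0) / lambda
t = -ln(0.274) / 0.001603765
t = 807.24 yr

807.24


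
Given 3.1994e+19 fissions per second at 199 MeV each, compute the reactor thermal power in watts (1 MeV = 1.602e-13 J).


P = fission_rate * E_MeV * 1.602e-13
P = 3.1994e+19 * 199 * 1.602e-13
P = 1.0200e+09 W

1.0200e+09


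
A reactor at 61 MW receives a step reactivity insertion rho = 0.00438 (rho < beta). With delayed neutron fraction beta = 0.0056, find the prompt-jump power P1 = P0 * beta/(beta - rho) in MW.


P1/P0 = beta / (beta - rho)
P1/P0 = 0.0056 / (0.0056 - 0.00438) = 4.590164
P1 = 61 * 4.590164 = 280.00 MW

280.00


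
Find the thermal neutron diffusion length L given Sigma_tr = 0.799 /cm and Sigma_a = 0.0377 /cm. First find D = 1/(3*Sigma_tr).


D = 1 / (3 * Sigma_tr) = 1 / (3 * 0.799) = 0.4171882 cm
L = sqrt(D / Sigma_a)
L = sqrt(0.4171882 / 0.0377)
L = 3.3266 cm

3.3266


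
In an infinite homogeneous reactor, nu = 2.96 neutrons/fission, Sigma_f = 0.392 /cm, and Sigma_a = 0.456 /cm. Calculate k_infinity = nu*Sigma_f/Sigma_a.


k_inf = nu * Sigma_f / Sigma_a
k_inf = 2.96 * 0.392 / 0.456
k_inf = 2.5446

2.5446


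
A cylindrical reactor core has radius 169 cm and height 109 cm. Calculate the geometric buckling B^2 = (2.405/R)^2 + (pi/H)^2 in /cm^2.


B^2 = (2.405/R)^2 + (pi/H)^2
B^2 = (2.405/169)^2 + (pi/109)^2
B^2 = 0.0010332 /cm^2

0.0010332


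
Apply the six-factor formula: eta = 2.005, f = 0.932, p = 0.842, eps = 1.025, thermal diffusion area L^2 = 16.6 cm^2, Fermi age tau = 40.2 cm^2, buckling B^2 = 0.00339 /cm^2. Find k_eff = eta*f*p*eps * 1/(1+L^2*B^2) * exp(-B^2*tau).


k_inf = eta*f*p*eps = 2.005*0.932*0.842*1.025 = 1.612747
P_TNL = 1/(1 + L^2*B^2) = 1/(1 + 16.6*0.00339) = 0.9467241
P_FNL = exp(-B^2*tau) = exp(-0.00339*40.2) = 0.8726000
k_eff = k_inf * P_TNL * P_FNL = 1.612747 * 0.9467241 * 0.8726000
k_eff = 1.3323

1.3323


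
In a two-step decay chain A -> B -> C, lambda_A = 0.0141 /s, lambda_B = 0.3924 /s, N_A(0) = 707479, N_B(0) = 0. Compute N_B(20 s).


N_B(t) = lambda_A * N_A0 / (lambda_B - lambda_A) * [exp(-lambda_A*t) - exp(-lambda_B*t)]
exp(-0.0141*20) = 0.7542737; exp(-0.3924*20) = 3.905323e-04
N_B = 0.0141 * 707479 / (0.3924 - 0.0141) * (0.7542737 - 3.905323e-04)
N_B = 19879

19879


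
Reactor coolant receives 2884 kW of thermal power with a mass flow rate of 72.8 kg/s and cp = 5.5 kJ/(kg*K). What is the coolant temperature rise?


dT = Q / (m_dot * cp)
dT = 2884 / (72.8 * 5.5)
dT = 7.2028 C

7.2028


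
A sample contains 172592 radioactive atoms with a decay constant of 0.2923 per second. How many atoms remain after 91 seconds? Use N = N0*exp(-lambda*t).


N = N0 * exp(-lambda * t)
N = 172592 * exp(-0.2923 * 91)
N = 4.8427e-07

4.8427e-07


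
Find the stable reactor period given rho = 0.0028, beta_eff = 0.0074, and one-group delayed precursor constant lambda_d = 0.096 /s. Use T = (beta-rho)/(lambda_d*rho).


T = (beta - rho) / (lambda_d * rho)
T = (0.0074 - 0.0028) / (0.096 * 0.0028)
T = 17.113 s

17.113


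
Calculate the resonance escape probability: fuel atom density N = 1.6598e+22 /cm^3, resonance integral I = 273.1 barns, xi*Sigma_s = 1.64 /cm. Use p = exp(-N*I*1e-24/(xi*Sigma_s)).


p = exp(-N * I * 1e-24 / (xi*Sigma_s))
p = exp(-1.6598e+22 * 273.1 * 1e-24 / 1.64)
p = 0.063041

0.063041


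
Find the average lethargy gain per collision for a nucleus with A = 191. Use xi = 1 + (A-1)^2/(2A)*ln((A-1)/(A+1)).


xi = 1 + (A-1)^2/(2A) * ln((A-1)/(A+1))
xi = 1 + (191-1)^2/(2*191) * ln((191-1)/(191 +1))
xi = 0.010435

0.010435


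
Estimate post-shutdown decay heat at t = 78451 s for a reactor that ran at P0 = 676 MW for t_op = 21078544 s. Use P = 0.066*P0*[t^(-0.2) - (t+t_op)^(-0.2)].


P/P0 = 0.066 * [t^(-0.2) - (t + t_op)^(-0.2)]
P/P0 = 0.066 * [78451^(-0.2) - (78451 + 21078544)^(-0.2)]
P/P0 = 0.066 * [0.1049737 - 0.03426961] = 0.004666470
P = 676 * 0.004666470 = 3.1545 MW

3.1545


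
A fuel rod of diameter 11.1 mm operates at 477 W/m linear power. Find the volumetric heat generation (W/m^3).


r = D / 2 / 1000 = 11.1 / 2 / 1000 = 0.00555 m
q''' = q' / (pi * r^2)
q''' = 477 / (pi * 0.00555^2)
q''' = 4.9293e+06 W/m^3

4.9293e+06


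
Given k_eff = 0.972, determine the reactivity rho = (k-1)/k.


rho = (k_eff - 1) / k_eff
rho = (0.972 - 1) / 0.972
rho = -0.028807

-0.028807


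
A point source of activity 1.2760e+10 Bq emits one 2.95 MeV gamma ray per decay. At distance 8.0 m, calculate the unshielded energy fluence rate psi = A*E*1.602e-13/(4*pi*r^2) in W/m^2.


psi = A * E * 1.602e-13 / (4*pi*r^2)
psi = 1.2760e+10 * 2.95 * 1.602e-13 / (4*pi*8.0^2)
psi = 7.4980e-06 W/m^2

7.4980e-06


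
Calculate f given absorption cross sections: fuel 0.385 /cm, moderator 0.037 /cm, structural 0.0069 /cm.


f = Sigma_a_fuel / (Sigma_a_fuel + Sigma_a_mod + Sigma_a_other)
f = 0.385 / (0.385 + 0.037 + 0.0069)
f = 0.89765

0.89765


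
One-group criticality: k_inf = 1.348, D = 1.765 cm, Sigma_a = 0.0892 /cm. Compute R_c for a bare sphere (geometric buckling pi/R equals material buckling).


L^2 = D / Sigma_a = 1.765 / 0.0892 = 19.78700 cm^2
B_m^2 = (k_inf - 1) / L^2 = (1.348 - 1) / 19.78700 = 0.01758730 /cm^2
For a bare sphere: B_g = pi/R, so R_c = pi / sqrt(B_m^2)
R_c = pi / sqrt(0.01758730) = 23.689 cm

23.689


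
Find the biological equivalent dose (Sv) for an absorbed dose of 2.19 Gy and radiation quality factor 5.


H = D * Q
H = 2.19 * 5
H = 10.950 Sv

10.950


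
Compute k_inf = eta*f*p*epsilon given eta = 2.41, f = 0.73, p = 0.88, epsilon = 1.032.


k_inf = eta * f * p * epsilon
k_inf = 2.41 * 0.73 * 0.88 * 1.032
k_inf = 1.5977

1.5977


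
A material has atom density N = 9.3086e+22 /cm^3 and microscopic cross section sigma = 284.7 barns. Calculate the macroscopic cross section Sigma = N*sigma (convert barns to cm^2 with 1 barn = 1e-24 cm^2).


Sigma = N * sigma_barns * 1e-24
Sigma = 9.3086e+22 * 284.7 * 1e-24
Sigma = 26.502 /cm

26.502


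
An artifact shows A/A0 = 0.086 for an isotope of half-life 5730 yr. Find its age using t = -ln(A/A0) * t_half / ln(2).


lambda = ln(2) / t_half = ln(2) / 5730 = 1.209681e-04 /yr
t = -ln(A/A0) / lambda
t = -ln(0.086) / 1.209681e-04
t = 20281 yr

20281


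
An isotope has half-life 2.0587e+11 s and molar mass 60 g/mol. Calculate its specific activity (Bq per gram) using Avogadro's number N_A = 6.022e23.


lambda = ln(2) / t_half = ln(2) / 2.0587e+11 = 3.366917e-12 /s
SA = lambda * N_A / M
SA = 3.366917e-12 * 6.022e23 / 60
SA = 3.3793e+10 Bq/g

3.3793e+10


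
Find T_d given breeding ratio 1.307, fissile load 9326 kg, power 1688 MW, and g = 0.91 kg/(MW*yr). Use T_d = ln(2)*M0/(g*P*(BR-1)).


Breeding gain G = BR - 1 = 1.307 - 1 = 0.307
Fissile production rate = g * P * G = 0.91 * 1688 * 0.307 = 471.57656 kg/yr
T_d = ln(2) * M0 / (g * P * G)
T_d = ln(2) * 9326 / 471.57656 = 13.708 yr

13.708


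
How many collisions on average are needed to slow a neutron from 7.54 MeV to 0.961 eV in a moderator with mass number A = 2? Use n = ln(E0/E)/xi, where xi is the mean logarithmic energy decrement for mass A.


xi = 1 + (A-1)^2/(2A)*ln((A-1)/(A+1)) = 0.7253469 (for A = 2)
n = ln(E0/E) / xi
n = ln(7.54e6 / 0.961) / 0.7253469
n = ln(7.845994e+06) / 0.7253469 = 21.887

21.887


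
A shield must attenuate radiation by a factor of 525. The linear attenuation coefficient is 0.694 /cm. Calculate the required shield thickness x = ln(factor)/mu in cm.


x = ln(factor) / mu
x = ln(525) / 0.694
x = 9.0251 cm

9.0251


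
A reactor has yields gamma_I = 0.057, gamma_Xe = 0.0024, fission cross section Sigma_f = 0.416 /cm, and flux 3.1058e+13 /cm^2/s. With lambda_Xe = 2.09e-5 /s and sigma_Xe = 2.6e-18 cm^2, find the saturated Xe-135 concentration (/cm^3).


Xe_eq = (gamma_I + gamma_Xe) * Sigma_f * phi / (lambda_Xe + sigma_Xe * phi)
Numerator = (0.057 + 0.0024) * 0.416 * 3.1058e+13 = 7.674556e+11
Denominator = 2.09e-5 + 2.6e-18 * 3.1058e+13 = 1.016508e-04
Xe_eq = 7.674556e+11 / 1.016508e-04 = 7.5499e+15 /cm^3

7.5499e+15


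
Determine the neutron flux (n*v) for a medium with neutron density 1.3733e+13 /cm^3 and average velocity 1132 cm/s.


phi = n * v
phi = 1.3733e+13 * 1132
phi = 1.5546e+16 /cm^2/s

1.5546e+16


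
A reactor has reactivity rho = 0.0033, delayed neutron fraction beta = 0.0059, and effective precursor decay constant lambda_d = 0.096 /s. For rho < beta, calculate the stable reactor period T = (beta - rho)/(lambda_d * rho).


T = (beta - rho) / (lambda_d * rho)
T = (0.0059 - 0.0033) / (0.096 * 0.0033)
T = 8.2071 s

8.2071


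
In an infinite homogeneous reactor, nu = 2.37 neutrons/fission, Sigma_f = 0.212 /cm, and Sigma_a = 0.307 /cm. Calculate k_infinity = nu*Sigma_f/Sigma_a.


k_inf = nu * Sigma_f / Sigma_a
k_inf = 2.37 * 0.212 / 0.307
k_inf = 1.6366

1.6366


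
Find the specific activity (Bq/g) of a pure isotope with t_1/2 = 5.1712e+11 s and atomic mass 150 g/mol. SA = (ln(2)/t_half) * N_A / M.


lambda = ln(2) / t_half = ln(2) / 5.1712e+11 = 1.340399e-12 /s
SA = lambda * N_A / M
SA = 1.340399e-12 * 6.022e23 / 150
SA = 5.3813e+09 Bq/g

5.3813e+09


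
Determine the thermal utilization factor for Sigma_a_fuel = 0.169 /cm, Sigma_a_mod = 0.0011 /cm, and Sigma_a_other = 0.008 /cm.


f = Sigma_a_fuel / (Sigma_a_fuel + Sigma_a_mod + Sigma_a_other)
f = 0.169 / (0.169 + 0.0011 + 0.008)
f = 0.94891

0.94891


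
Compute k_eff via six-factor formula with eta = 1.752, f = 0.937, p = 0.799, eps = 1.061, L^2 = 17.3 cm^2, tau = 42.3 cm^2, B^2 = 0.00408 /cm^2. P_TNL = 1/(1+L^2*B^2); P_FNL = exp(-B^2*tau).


k_inf = eta*f*p*eps = 1.752*0.937*0.799*1.061 = 1.391669
P_TNL = 1/(1 + L^2*B^2) = 1/(1 + 17.3*0.00408) = 0.9340696
P_FNL = exp(-B^2*tau) = exp(-0.00408*42.3) = 0.8414876
k_eff = k_inf * P_TNL * P_FNL = 1.391669 * 0.9340696 * 0.8414876
k_eff = 1.0939

1.0939


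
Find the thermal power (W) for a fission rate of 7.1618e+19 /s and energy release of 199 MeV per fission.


P = fission_rate * E_MeV * 1.602e-13
P = 7.1618e+19 * 199 * 1.602e-13
P = 2.2832e+09 W

2.2832e+09


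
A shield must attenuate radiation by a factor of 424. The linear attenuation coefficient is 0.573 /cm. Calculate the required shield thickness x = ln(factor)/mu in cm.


x = ln(factor) / mu
x = ln(424) / 0.573
x = 10.558 cm

10.558


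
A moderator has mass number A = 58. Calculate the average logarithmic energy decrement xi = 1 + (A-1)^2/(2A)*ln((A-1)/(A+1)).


xi = 1 + (A-1)^2/(2A) * ln((A-1)/(A+1))
xi = 1 + (58-1)^2/(2*58) * ln((58-1)/(58 +1))
xi = 0.034090

0.034090


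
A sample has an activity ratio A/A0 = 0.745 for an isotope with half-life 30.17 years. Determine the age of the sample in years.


lambda = ln(2) / t_half = ln(2) / 30.17 = 0.02297472 /yr
t = -ln(A/A0) / lambda
t = -ln(0.745) / 0.02297472
t = 12.813 yr

12.813


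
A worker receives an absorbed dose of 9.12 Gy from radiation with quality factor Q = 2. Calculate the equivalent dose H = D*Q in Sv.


H = D * Q
H = 9.12 * 2
H = 18.240 Sv

18.240


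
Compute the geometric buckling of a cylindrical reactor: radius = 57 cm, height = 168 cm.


B^2 = (2.405/R)^2 + (pi/H)^2
B^2 = (2.405/57)^2 + (pi/168)^2
B^2 = 0.0021299 /cm^2

0.0021299


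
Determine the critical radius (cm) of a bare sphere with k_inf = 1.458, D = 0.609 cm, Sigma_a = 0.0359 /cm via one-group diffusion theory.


L^2 = D / Sigma_a = 0.609 / 0.0359 = 16.96379 cm^2
B_m^2 = (k_inf - 1) / L^2 = (1.458 - 1) / 16.96379 = 0.02699868 /cm^2
For a bare sphere: B_g = pi/R, so R_c = pi / sqrt(B_m^2)
R_c = pi / sqrt(0.02699868) = 19.120 cm

19.120


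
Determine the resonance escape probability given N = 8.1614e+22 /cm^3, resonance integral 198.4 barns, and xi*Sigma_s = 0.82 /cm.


p = exp(-N * I * 1e-24 / (xi*Sigma_s))
p = exp(-8.1614e+22 * 198.4 * 1e-24 / 0.82)
p = 2.6556e-09

2.6556e-09


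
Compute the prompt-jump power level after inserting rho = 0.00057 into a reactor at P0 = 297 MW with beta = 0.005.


P1/P0 = beta / (beta - rho)
P1/P0 = 0.005 / (0.005 - 0.00057) = 1.128668
P1 = 297 * 1.128668 = 335.21 MW

335.21


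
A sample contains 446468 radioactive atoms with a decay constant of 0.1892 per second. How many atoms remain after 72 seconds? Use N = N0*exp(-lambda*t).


N = N0 * exp(-lambda * t)
N = 446468 * exp(-0.1892 * 72)
N = 0.54157

0.54157


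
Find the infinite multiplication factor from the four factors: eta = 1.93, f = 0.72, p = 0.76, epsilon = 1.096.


k_inf = eta * f * p * epsilon
k_inf = 1.93 * 0.72 * 0.76 * 1.096
k_inf = 1.1575

1.1575


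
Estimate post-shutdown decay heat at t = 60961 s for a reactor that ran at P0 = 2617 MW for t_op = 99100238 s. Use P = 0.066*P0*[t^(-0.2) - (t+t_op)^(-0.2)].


P/P0 = 0.066 * [t^(-0.2) - (t + t_op)^(-0.2)]
P/P0 = 0.066 * [60961^(-0.2) - (60961 + 99100238)^(-0.2)]
P/P0 = 0.066 * [0.1104052 - 0.02516122] = 0.005626103
P = 2617 * 0.005626103 = 14.724 MW

14.724


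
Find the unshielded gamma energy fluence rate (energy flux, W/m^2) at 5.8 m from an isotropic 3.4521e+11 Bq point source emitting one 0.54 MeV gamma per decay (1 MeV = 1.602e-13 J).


psi = A * E * 1.602e-13 / (4*pi*r^2)
psi = 3.4521e+11 * 0.54 * 1.602e-13 / (4*pi*5.8^2)
psi = 7.0644e-05 W/m^2

7.0644e-05


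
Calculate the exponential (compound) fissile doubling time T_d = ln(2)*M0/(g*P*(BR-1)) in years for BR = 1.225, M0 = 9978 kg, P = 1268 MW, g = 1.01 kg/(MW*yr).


Breeding gain G = BR - 1 = 1.225 - 1 = 0.225
Fissile production rate = g * P * G = 1.01 * 1268 * 0.225 = 288.153 kg/yr
T_d = ln(2) * M0 / (g * P * G)
T_d = ln(2) * 9978 / 288.153 = 24.002 yr

24.002


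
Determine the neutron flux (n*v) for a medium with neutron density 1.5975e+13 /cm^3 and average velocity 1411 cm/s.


phi = n * v
phi = 1.5975e+13 * 1411
phi = 2.2541e+16 /cm^2/s

2.2541e+16


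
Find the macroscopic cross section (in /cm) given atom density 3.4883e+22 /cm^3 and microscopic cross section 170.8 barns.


Sigma = N * sigma_barns * 1e-24
Sigma = 3.4883e+22 * 170.8 * 1e-24
Sigma = 5.9580 /cm

5.9580


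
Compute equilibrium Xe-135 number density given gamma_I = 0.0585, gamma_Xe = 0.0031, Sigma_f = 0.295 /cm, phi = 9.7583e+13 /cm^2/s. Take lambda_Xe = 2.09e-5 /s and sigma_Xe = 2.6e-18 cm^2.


Xe_eq = (gamma_I + gamma_Xe) * Sigma_f * phi / (lambda_Xe + sigma_Xe * phi)
Numerator = (0.0585 + 0.0031) * 0.295 * 9.7583e+13 = 1.773278e+12
Denominator = 2.09e-5 + 2.6e-18 * 9.7583e+13 = 2.746158e-04
Xe_eq = 1.773278e+12 / 2.746158e-04 = 6.4573e+15 /cm^3

6.4573e+15


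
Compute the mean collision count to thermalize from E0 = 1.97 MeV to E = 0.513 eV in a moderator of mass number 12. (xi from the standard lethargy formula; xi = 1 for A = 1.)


xi = 1 + (A-1)^2/(2A)*ln((A-1)/(A+1)) = 0.1577690 (for A = 12)
n = ln(E0/E) / xi
n = ln(1.97e6 / 0.513) / 0.1577690
n = ln(3.840156e+06) / 0.1577690 = 96.096

96.096


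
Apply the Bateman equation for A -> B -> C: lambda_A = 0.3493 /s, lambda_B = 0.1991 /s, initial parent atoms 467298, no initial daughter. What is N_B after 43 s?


N_B(t) = lambda_A * N_A0 / (lambda_B - lambda_A) * [exp(-lambda_A*t) - exp(-lambda_B*t)]
exp(-0.3493*43) = 2.998750e-07; exp(-0.1991*43) = 1.913704e-04
N_B = 0.3493 * 467298 / (0.1991 - 0.3493) * (2.998750e-07 - 1.913704e-04)
N_B = 207.64

207.64


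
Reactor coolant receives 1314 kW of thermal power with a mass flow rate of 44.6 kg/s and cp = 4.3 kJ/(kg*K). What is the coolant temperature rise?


dT = Q / (m_dot * cp)
dT = 1314 / (44.6 * 4.3)
dT = 6.8516 C

6.8516


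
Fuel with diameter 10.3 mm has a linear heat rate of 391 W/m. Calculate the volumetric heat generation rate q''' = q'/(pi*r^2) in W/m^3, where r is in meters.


r = D / 2 / 1000 = 10.3 / 2 / 1000 = 0.00515 m
q''' = q' / (pi * r^2)
q''' = 391 / (pi * 0.00515^2)
q''' = 4.6926e+06 W/m^3

4.6926e+06


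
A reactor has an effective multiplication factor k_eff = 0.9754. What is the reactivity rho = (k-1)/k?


rho = (k_eff - 1) / k_eff
rho = (0.9754 - 1) / 0.9754
rho = -0.025220

-0.025220


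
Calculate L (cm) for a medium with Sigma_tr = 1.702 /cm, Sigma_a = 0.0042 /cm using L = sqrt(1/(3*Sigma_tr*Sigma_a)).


D = 1 / (3 * Sigma_tr) = 1 / (3 * 1.702) = 0.1958480 cm
L = sqrt(D / Sigma_a)
L = sqrt(0.1958480 / 0.0042)
L = 6.8287 cm

6.8287


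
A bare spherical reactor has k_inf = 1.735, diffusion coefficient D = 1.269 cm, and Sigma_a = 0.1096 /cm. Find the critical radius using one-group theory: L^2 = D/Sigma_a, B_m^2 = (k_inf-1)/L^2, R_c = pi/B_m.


L^2 = D / Sigma_a = 1.269 / 0.1096 = 11.57847 cm^2
B_m^2 = (k_inf - 1) / L^2 = (1.735 - 1) / 11.57847 = 0.06347989 /cm^2
For a bare sphere: B_g = pi/R, so R_c = pi / sqrt(B_m^2)
R_c = pi / sqrt(0.06347989) = 12.469 cm

12.469


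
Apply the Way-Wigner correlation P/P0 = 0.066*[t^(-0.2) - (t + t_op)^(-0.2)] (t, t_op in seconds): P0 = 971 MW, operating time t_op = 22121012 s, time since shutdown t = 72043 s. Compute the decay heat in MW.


P/P0 = 0.066 * [t^(-0.2) - (t + t_op)^(-0.2)]
P/P0 = 0.066 * [72043^(-0.2) - (72043 + 22121012)^(-0.2)]
P/P0 = 0.066 * [0.1067780 - 0.03394350] = 0.004807077
P = 971 * 0.004807077 = 4.6677 MW

4.6677


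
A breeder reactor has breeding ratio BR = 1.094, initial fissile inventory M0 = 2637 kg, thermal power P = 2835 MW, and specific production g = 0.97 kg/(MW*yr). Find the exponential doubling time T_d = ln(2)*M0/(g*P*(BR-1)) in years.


Breeding gain G = BR - 1 = 1.094 - 1 = 0.094
Fissile production rate = g * P * G = 0.97 * 2835 * 0.094 = 258.4953 kg/yr
T_d = ln(2) * M0 / (g * P * G)
T_d = ln(2) * 2637 / 258.4953 = 7.0710 yr

7.0710


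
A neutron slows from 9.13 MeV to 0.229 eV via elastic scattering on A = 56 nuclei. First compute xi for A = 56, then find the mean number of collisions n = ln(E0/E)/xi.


xi = 1 + (A-1)^2/(2A)*ln((A-1)/(A+1)) = 0.03529286 (for A = 56)
n = ln(E0/E) / xi
n = ln(9.13e6 / 0.229) / 0.03529286
n = ln(3.986900e+07) / 0.03529286 = 495.88

495.88


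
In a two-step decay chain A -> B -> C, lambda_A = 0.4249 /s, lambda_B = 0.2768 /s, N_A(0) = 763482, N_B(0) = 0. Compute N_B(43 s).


N_B(t) = lambda_A * N_A0 / (lambda_B - lambda_A) * [exp(-lambda_A*t) - exp(-lambda_B*t)]
exp(-0.4249*43) = 1.161812e-08; exp(-0.2768*43) = 6.774127e-06
N_B = 0.4249 * 763482 / (0.2768 - 0.4249) * (1.161812e-08 - 6.774127e-06)
N_B = 14.813

14.813


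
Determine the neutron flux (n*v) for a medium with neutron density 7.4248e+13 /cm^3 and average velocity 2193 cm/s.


phi = n * v
phi = 7.4248e+13 * 2193
phi = 1.6283e+17 /cm^2/s

1.6283e+17


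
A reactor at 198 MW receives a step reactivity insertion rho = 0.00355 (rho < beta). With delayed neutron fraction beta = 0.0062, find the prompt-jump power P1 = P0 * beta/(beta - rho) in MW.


P1/P0 = beta / (beta - rho)
P1/P0 = 0.0062 / (0.0062 - 0.00355) = 2.339623
P1 = 198 * 2.339623 = 463.25 MW

463.25


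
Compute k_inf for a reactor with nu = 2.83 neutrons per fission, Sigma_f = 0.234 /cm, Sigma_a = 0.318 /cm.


k_inf = nu * Sigma_f / Sigma_a
k_inf = 2.83 * 0.234 / 0.318
k_inf = 2.0825

2.0825


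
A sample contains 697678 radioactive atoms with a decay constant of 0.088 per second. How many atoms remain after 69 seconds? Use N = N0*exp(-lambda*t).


N = N0 * exp(-lambda * t)
N = 697678 * exp(-0.088 * 69)
N = 1609.2

1609.2


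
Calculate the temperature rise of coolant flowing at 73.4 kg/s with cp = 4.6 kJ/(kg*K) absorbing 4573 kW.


dT = Q / (m_dot * cp)
dT = 4573 / (73.4 * 4.6)
dT = 13.544 C

13.544


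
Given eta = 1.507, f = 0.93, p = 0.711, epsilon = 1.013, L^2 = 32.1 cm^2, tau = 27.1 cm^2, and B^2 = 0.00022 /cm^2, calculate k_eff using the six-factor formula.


k_inf = eta*f*p*eps = 1.507*0.93*0.711*1.013 = 1.009428
P_TNL = 1/(1 + L^2*B^2) = 1/(1 + 32.1*0.00022) = 0.9929875
P_FNL = exp(-B^2*tau) = exp(-0.00022*27.1) = 0.9940557
k_eff = k_inf * P_TNL * P_FNL = 1.009428 * 0.9929875 * 0.9940557
k_eff = 0.99639

0.99639


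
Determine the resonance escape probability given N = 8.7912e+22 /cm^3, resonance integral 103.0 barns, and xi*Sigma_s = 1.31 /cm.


p = exp(-N * I * 1e-24 / (xi*Sigma_s))
p = exp(-8.7912e+22 * 103.0 * 1e-24 / 1.31)
p = 9.9560e-04

9.9560e-04


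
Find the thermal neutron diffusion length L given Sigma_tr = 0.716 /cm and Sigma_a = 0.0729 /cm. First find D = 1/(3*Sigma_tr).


D = 1 / (3 * Sigma_tr) = 1 / (3 * 0.716) = 0.4655493 cm
L = sqrt(D / Sigma_a)
L = sqrt(0.4655493 / 0.0729)
L = 2.5271 cm

2.5271


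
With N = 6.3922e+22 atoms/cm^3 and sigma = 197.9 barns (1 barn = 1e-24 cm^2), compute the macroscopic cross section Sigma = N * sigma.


Sigma = N * sigma_barns * 1e-24
Sigma = 6.3922e+22 * 197.9 * 1e-24
Sigma = 12.650 /cm

12.650


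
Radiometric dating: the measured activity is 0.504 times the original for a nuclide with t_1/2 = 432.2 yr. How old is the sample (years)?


lambda = ln(2) / t_half = ln(2) / 432.2 = 0.001603765 /yr
t = -ln(A/A0) / lambda
t = -ln(0.504) / 0.001603765
t = 427.23 yr

427.23


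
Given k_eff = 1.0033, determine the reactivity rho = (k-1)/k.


rho = (k_eff - 1) / k_eff
rho = (1.0033 - 1) / 1.0033
rho = 0.0032891

0.0032891


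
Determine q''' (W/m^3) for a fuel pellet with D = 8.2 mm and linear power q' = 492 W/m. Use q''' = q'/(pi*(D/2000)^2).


r = D / 2 / 1000 = 8.2 / 2 / 1000 = 0.0041 m
q''' = q' / (pi * r^2)
q''' = 492 / (pi * 0.0041^2)
q''' = 9.3164e+06 W/m^3

9.3164e+06


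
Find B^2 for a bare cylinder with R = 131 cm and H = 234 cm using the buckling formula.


B^2 = (2.405/R)^2 + (pi/H)^2
B^2 = (2.405/131)^2 + (pi/234)^2
B^2 = 5.1729e-04 /cm^2

5.1729e-04


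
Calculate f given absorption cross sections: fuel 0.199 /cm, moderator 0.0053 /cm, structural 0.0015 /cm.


f = Sigma_a_fuel / (Sigma_a_fuel + Sigma_a_mod + Sigma_a_other)
f = 0.199 / (0.199 + 0.0053 + 0.0015)
f = 0.96696

0.96696


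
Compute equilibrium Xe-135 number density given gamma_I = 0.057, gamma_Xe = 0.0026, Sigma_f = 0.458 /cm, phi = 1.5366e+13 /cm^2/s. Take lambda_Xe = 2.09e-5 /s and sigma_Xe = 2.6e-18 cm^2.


Xe_eq = (gamma_I + gamma_Xe) * Sigma_f * phi / (lambda_Xe + sigma_Xe * phi)
Numerator = (0.057 + 0.0026) * 0.458 * 1.5366e+13 = 4.194426e+11
Denominator = 2.09e-5 + 2.6e-18 * 1.5366e+13 = 6.085160e-05
Xe_eq = 4.194426e+11 / 6.085160e-05 = 6.8929e+15 /cm^3

6.8929e+15


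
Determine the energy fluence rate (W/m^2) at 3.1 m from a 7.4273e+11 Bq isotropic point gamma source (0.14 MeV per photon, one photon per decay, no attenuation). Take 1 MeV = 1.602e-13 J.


psi = A * E * 1.602e-13 / (4*pi*r^2)
psi = 7.4273e+11 * 0.14 * 1.602e-13 / (4*pi*3.1^2)
psi = 1.3794e-04 W/m^2

1.3794e-04


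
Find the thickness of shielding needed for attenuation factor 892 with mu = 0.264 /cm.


x = ln(factor) / mu
x = ln(892) / 0.264
x = 25.733 cm

25.733


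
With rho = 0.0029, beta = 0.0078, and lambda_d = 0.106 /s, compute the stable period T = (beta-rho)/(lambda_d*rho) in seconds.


T = (beta - rho) / (lambda_d * rho)
T = (0.0078 - 0.0029) / (0.106 * 0.0029)
T = 15.940 s

15.940


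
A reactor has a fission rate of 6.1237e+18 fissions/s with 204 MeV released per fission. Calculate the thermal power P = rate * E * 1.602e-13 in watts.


P = fission_rate * E_MeV * 1.602e-13
P = 6.1237e+18 * 204 * 1.602e-13
P = 2.0013e+08 W

2.0013e+08


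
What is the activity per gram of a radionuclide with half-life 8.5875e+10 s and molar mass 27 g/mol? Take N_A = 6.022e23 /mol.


lambda = ln(2) / t_half = ln(2) / 8.5875e+10 = 8.071583e-12 /s
SA = lambda * N_A / M
SA = 8.071583e-12 * 6.022e23 / 27
SA = 1.8003e+11 Bq/g

1.8003e+11


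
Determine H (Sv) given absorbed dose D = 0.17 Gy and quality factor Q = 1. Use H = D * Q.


H = D * Q
H = 0.17 * 1
H = 0.17000 Sv

0.17000


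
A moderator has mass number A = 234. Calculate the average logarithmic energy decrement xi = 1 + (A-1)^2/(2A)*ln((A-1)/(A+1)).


xi = 1 + (A-1)^2/(2A) * ln((A-1)/(A+1))
xi = 1 + (234-1)^2/(2*234) * ln((234-1)/(234 +1))
xi = 0.0085227

0.0085227
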